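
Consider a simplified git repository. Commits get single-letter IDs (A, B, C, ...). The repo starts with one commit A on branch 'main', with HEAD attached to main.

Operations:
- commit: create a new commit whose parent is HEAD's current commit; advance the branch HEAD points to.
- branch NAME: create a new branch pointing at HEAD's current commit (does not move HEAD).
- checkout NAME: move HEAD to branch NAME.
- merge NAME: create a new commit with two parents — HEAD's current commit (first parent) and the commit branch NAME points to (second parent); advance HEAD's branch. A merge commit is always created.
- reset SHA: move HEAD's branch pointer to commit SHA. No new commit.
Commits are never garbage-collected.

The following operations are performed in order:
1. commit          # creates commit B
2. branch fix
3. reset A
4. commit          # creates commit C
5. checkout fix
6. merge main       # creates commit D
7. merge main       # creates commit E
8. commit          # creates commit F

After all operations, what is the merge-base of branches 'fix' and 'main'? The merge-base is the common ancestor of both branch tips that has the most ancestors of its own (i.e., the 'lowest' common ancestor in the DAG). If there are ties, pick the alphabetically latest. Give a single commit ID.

Answer: C

Derivation:
After op 1 (commit): HEAD=main@B [main=B]
After op 2 (branch): HEAD=main@B [fix=B main=B]
After op 3 (reset): HEAD=main@A [fix=B main=A]
After op 4 (commit): HEAD=main@C [fix=B main=C]
After op 5 (checkout): HEAD=fix@B [fix=B main=C]
After op 6 (merge): HEAD=fix@D [fix=D main=C]
After op 7 (merge): HEAD=fix@E [fix=E main=C]
After op 8 (commit): HEAD=fix@F [fix=F main=C]
ancestors(fix=F): ['A', 'B', 'C', 'D', 'E', 'F']
ancestors(main=C): ['A', 'C']
common: ['A', 'C']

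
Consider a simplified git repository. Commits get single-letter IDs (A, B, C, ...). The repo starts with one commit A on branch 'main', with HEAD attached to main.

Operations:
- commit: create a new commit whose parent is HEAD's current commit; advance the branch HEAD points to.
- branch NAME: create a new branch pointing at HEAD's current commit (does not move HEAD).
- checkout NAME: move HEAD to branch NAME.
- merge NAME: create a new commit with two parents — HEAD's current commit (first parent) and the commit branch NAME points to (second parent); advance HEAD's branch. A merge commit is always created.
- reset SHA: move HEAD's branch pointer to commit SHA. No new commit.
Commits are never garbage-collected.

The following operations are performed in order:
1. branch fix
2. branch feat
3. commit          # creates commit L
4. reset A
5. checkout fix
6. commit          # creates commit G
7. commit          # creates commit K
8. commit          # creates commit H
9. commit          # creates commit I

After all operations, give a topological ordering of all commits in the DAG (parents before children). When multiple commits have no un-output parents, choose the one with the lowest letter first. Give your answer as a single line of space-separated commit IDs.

Answer: A G K H I L

Derivation:
After op 1 (branch): HEAD=main@A [fix=A main=A]
After op 2 (branch): HEAD=main@A [feat=A fix=A main=A]
After op 3 (commit): HEAD=main@L [feat=A fix=A main=L]
After op 4 (reset): HEAD=main@A [feat=A fix=A main=A]
After op 5 (checkout): HEAD=fix@A [feat=A fix=A main=A]
After op 6 (commit): HEAD=fix@G [feat=A fix=G main=A]
After op 7 (commit): HEAD=fix@K [feat=A fix=K main=A]
After op 8 (commit): HEAD=fix@H [feat=A fix=H main=A]
After op 9 (commit): HEAD=fix@I [feat=A fix=I main=A]
commit A: parents=[]
commit G: parents=['A']
commit H: parents=['K']
commit I: parents=['H']
commit K: parents=['G']
commit L: parents=['A']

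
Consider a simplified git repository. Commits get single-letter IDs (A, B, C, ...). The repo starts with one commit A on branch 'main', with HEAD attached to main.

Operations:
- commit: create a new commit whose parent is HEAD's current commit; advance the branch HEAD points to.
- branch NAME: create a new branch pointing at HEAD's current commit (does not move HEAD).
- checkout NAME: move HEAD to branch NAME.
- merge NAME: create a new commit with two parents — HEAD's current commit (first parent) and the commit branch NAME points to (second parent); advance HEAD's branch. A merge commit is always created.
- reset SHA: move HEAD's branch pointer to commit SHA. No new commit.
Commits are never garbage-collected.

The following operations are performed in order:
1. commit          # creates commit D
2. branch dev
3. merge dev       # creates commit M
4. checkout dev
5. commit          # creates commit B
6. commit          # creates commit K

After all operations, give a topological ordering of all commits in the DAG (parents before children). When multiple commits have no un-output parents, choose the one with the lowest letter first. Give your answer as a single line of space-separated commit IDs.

After op 1 (commit): HEAD=main@D [main=D]
After op 2 (branch): HEAD=main@D [dev=D main=D]
After op 3 (merge): HEAD=main@M [dev=D main=M]
After op 4 (checkout): HEAD=dev@D [dev=D main=M]
After op 5 (commit): HEAD=dev@B [dev=B main=M]
After op 6 (commit): HEAD=dev@K [dev=K main=M]
commit A: parents=[]
commit B: parents=['D']
commit D: parents=['A']
commit K: parents=['B']
commit M: parents=['D', 'D']

Answer: A D B K M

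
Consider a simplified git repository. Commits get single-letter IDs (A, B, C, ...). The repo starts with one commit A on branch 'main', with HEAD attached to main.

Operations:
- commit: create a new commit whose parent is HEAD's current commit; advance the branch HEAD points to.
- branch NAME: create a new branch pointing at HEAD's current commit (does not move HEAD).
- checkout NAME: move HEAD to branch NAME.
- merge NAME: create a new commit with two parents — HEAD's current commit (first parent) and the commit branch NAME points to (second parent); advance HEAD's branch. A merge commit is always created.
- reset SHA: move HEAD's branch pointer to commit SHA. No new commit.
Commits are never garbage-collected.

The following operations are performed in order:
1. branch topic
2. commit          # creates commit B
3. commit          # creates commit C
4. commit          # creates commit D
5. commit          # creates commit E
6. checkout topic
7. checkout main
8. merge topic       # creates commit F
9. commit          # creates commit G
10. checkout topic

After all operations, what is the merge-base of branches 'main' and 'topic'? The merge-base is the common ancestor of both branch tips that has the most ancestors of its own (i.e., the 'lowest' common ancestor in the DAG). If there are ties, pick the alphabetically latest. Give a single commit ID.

After op 1 (branch): HEAD=main@A [main=A topic=A]
After op 2 (commit): HEAD=main@B [main=B topic=A]
After op 3 (commit): HEAD=main@C [main=C topic=A]
After op 4 (commit): HEAD=main@D [main=D topic=A]
After op 5 (commit): HEAD=main@E [main=E topic=A]
After op 6 (checkout): HEAD=topic@A [main=E topic=A]
After op 7 (checkout): HEAD=main@E [main=E topic=A]
After op 8 (merge): HEAD=main@F [main=F topic=A]
After op 9 (commit): HEAD=main@G [main=G topic=A]
After op 10 (checkout): HEAD=topic@A [main=G topic=A]
ancestors(main=G): ['A', 'B', 'C', 'D', 'E', 'F', 'G']
ancestors(topic=A): ['A']
common: ['A']

Answer: A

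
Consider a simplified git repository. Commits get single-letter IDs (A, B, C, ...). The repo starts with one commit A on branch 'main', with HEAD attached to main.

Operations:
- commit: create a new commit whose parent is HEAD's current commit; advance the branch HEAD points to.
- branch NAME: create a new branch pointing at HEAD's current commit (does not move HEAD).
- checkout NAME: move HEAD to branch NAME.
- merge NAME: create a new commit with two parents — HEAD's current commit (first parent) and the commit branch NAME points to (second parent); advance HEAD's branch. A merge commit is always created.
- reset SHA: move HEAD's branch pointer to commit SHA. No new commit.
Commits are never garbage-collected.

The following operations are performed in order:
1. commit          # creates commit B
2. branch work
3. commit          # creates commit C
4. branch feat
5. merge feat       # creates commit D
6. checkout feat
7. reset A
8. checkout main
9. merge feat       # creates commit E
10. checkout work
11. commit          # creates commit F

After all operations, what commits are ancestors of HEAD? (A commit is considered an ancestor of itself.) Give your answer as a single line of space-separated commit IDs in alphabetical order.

Answer: A B F

Derivation:
After op 1 (commit): HEAD=main@B [main=B]
After op 2 (branch): HEAD=main@B [main=B work=B]
After op 3 (commit): HEAD=main@C [main=C work=B]
After op 4 (branch): HEAD=main@C [feat=C main=C work=B]
After op 5 (merge): HEAD=main@D [feat=C main=D work=B]
After op 6 (checkout): HEAD=feat@C [feat=C main=D work=B]
After op 7 (reset): HEAD=feat@A [feat=A main=D work=B]
After op 8 (checkout): HEAD=main@D [feat=A main=D work=B]
After op 9 (merge): HEAD=main@E [feat=A main=E work=B]
After op 10 (checkout): HEAD=work@B [feat=A main=E work=B]
After op 11 (commit): HEAD=work@F [feat=A main=E work=F]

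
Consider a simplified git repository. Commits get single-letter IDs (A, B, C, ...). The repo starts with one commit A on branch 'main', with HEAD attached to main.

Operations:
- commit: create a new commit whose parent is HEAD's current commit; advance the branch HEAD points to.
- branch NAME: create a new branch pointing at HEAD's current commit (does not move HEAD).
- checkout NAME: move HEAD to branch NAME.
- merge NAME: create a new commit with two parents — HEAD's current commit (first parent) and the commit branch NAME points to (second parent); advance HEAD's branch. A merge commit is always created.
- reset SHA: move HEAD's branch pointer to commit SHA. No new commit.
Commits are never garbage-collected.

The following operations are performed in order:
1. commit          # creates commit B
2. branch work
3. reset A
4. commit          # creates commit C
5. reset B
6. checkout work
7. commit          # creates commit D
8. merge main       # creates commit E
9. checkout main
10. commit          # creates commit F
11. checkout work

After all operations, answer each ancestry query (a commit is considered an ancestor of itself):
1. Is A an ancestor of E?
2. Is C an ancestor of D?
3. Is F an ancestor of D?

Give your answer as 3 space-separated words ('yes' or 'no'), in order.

After op 1 (commit): HEAD=main@B [main=B]
After op 2 (branch): HEAD=main@B [main=B work=B]
After op 3 (reset): HEAD=main@A [main=A work=B]
After op 4 (commit): HEAD=main@C [main=C work=B]
After op 5 (reset): HEAD=main@B [main=B work=B]
After op 6 (checkout): HEAD=work@B [main=B work=B]
After op 7 (commit): HEAD=work@D [main=B work=D]
After op 8 (merge): HEAD=work@E [main=B work=E]
After op 9 (checkout): HEAD=main@B [main=B work=E]
After op 10 (commit): HEAD=main@F [main=F work=E]
After op 11 (checkout): HEAD=work@E [main=F work=E]
ancestors(E) = {A,B,D,E}; A in? yes
ancestors(D) = {A,B,D}; C in? no
ancestors(D) = {A,B,D}; F in? no

Answer: yes no no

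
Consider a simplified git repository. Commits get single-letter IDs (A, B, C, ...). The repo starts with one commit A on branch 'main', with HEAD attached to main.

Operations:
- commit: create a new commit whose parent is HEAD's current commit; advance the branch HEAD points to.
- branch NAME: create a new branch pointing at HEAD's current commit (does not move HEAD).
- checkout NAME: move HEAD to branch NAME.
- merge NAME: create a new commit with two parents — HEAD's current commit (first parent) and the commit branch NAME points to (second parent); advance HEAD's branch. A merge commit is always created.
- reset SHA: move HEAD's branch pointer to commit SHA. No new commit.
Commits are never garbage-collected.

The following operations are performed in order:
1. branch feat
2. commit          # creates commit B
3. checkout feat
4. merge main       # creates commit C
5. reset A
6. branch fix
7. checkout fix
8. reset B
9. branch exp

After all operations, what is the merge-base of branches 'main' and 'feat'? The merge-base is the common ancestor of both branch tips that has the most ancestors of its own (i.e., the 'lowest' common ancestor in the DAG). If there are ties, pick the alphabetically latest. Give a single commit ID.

Answer: A

Derivation:
After op 1 (branch): HEAD=main@A [feat=A main=A]
After op 2 (commit): HEAD=main@B [feat=A main=B]
After op 3 (checkout): HEAD=feat@A [feat=A main=B]
After op 4 (merge): HEAD=feat@C [feat=C main=B]
After op 5 (reset): HEAD=feat@A [feat=A main=B]
After op 6 (branch): HEAD=feat@A [feat=A fix=A main=B]
After op 7 (checkout): HEAD=fix@A [feat=A fix=A main=B]
After op 8 (reset): HEAD=fix@B [feat=A fix=B main=B]
After op 9 (branch): HEAD=fix@B [exp=B feat=A fix=B main=B]
ancestors(main=B): ['A', 'B']
ancestors(feat=A): ['A']
common: ['A']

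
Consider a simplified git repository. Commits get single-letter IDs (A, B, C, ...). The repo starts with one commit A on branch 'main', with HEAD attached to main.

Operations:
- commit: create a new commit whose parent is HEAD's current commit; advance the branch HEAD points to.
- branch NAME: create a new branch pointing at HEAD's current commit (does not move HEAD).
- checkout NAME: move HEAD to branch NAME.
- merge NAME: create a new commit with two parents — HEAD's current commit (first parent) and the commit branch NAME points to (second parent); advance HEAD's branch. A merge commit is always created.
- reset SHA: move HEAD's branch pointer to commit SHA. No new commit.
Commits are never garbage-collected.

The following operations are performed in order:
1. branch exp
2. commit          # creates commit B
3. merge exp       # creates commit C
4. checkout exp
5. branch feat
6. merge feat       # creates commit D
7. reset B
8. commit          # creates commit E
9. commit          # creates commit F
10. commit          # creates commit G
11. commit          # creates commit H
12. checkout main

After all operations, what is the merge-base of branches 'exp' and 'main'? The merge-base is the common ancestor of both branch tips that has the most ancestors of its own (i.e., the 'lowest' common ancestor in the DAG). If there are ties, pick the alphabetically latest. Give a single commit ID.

After op 1 (branch): HEAD=main@A [exp=A main=A]
After op 2 (commit): HEAD=main@B [exp=A main=B]
After op 3 (merge): HEAD=main@C [exp=A main=C]
After op 4 (checkout): HEAD=exp@A [exp=A main=C]
After op 5 (branch): HEAD=exp@A [exp=A feat=A main=C]
After op 6 (merge): HEAD=exp@D [exp=D feat=A main=C]
After op 7 (reset): HEAD=exp@B [exp=B feat=A main=C]
After op 8 (commit): HEAD=exp@E [exp=E feat=A main=C]
After op 9 (commit): HEAD=exp@F [exp=F feat=A main=C]
After op 10 (commit): HEAD=exp@G [exp=G feat=A main=C]
After op 11 (commit): HEAD=exp@H [exp=H feat=A main=C]
After op 12 (checkout): HEAD=main@C [exp=H feat=A main=C]
ancestors(exp=H): ['A', 'B', 'E', 'F', 'G', 'H']
ancestors(main=C): ['A', 'B', 'C']
common: ['A', 'B']

Answer: B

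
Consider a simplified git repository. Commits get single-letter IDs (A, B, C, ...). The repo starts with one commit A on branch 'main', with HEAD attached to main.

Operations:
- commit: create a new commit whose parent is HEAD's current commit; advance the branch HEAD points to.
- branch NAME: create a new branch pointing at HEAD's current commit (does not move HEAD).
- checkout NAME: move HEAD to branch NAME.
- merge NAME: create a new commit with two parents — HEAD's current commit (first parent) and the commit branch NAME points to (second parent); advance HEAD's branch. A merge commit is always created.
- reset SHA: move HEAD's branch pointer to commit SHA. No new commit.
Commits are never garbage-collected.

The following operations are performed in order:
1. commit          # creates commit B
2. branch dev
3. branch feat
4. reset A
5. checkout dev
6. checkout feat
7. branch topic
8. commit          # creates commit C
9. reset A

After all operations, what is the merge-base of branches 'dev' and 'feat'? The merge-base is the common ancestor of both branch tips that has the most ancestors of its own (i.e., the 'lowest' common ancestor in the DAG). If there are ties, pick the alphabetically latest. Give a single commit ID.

After op 1 (commit): HEAD=main@B [main=B]
After op 2 (branch): HEAD=main@B [dev=B main=B]
After op 3 (branch): HEAD=main@B [dev=B feat=B main=B]
After op 4 (reset): HEAD=main@A [dev=B feat=B main=A]
After op 5 (checkout): HEAD=dev@B [dev=B feat=B main=A]
After op 6 (checkout): HEAD=feat@B [dev=B feat=B main=A]
After op 7 (branch): HEAD=feat@B [dev=B feat=B main=A topic=B]
After op 8 (commit): HEAD=feat@C [dev=B feat=C main=A topic=B]
After op 9 (reset): HEAD=feat@A [dev=B feat=A main=A topic=B]
ancestors(dev=B): ['A', 'B']
ancestors(feat=A): ['A']
common: ['A']

Answer: A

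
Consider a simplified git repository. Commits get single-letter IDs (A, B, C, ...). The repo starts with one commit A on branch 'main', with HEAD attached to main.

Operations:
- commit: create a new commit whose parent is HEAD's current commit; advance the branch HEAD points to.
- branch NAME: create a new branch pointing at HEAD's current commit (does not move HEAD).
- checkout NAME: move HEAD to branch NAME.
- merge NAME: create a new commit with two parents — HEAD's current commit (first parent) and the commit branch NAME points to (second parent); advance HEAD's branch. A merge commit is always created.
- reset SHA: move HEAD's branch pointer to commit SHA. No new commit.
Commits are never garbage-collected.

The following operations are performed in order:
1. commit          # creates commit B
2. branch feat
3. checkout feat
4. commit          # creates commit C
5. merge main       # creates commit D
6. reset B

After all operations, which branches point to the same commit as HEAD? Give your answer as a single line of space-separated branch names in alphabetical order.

Answer: feat main

Derivation:
After op 1 (commit): HEAD=main@B [main=B]
After op 2 (branch): HEAD=main@B [feat=B main=B]
After op 3 (checkout): HEAD=feat@B [feat=B main=B]
After op 4 (commit): HEAD=feat@C [feat=C main=B]
After op 5 (merge): HEAD=feat@D [feat=D main=B]
After op 6 (reset): HEAD=feat@B [feat=B main=B]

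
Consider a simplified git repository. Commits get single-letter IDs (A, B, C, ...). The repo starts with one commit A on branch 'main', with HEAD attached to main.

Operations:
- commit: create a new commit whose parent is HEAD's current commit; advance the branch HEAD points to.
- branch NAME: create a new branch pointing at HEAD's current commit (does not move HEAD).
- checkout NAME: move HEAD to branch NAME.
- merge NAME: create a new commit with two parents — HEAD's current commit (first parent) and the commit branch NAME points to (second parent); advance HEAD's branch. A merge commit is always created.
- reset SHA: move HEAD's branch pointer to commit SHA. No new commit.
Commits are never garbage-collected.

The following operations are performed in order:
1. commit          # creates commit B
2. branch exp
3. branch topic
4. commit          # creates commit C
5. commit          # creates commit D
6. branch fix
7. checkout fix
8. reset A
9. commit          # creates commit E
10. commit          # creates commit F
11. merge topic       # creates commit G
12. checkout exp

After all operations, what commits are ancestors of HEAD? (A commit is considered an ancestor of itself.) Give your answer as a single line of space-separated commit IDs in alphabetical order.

Answer: A B

Derivation:
After op 1 (commit): HEAD=main@B [main=B]
After op 2 (branch): HEAD=main@B [exp=B main=B]
After op 3 (branch): HEAD=main@B [exp=B main=B topic=B]
After op 4 (commit): HEAD=main@C [exp=B main=C topic=B]
After op 5 (commit): HEAD=main@D [exp=B main=D topic=B]
After op 6 (branch): HEAD=main@D [exp=B fix=D main=D topic=B]
After op 7 (checkout): HEAD=fix@D [exp=B fix=D main=D topic=B]
After op 8 (reset): HEAD=fix@A [exp=B fix=A main=D topic=B]
After op 9 (commit): HEAD=fix@E [exp=B fix=E main=D topic=B]
After op 10 (commit): HEAD=fix@F [exp=B fix=F main=D topic=B]
After op 11 (merge): HEAD=fix@G [exp=B fix=G main=D topic=B]
After op 12 (checkout): HEAD=exp@B [exp=B fix=G main=D topic=B]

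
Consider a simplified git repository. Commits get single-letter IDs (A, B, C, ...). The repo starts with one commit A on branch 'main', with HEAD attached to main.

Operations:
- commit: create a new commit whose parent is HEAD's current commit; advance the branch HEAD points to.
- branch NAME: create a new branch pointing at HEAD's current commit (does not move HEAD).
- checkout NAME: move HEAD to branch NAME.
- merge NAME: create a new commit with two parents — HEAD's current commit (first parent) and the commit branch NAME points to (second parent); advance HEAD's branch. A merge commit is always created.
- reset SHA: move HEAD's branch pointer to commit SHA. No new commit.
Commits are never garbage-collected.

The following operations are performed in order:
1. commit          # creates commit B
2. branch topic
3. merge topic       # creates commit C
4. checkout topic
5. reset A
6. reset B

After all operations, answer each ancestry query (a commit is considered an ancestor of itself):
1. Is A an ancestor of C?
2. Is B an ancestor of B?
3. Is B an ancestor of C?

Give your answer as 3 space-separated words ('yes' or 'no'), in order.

Answer: yes yes yes

Derivation:
After op 1 (commit): HEAD=main@B [main=B]
After op 2 (branch): HEAD=main@B [main=B topic=B]
After op 3 (merge): HEAD=main@C [main=C topic=B]
After op 4 (checkout): HEAD=topic@B [main=C topic=B]
After op 5 (reset): HEAD=topic@A [main=C topic=A]
After op 6 (reset): HEAD=topic@B [main=C topic=B]
ancestors(C) = {A,B,C}; A in? yes
ancestors(B) = {A,B}; B in? yes
ancestors(C) = {A,B,C}; B in? yes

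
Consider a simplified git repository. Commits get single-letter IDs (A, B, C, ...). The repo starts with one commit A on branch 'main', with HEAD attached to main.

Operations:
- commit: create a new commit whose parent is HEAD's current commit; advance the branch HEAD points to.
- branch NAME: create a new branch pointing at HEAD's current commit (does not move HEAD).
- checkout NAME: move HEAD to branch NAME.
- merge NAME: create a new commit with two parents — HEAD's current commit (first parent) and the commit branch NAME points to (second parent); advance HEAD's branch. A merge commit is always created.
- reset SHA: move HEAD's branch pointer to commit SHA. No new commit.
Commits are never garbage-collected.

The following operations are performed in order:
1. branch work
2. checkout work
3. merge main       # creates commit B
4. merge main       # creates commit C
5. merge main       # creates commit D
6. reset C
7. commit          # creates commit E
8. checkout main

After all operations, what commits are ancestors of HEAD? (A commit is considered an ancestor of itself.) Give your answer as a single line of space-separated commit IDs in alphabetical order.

After op 1 (branch): HEAD=main@A [main=A work=A]
After op 2 (checkout): HEAD=work@A [main=A work=A]
After op 3 (merge): HEAD=work@B [main=A work=B]
After op 4 (merge): HEAD=work@C [main=A work=C]
After op 5 (merge): HEAD=work@D [main=A work=D]
After op 6 (reset): HEAD=work@C [main=A work=C]
After op 7 (commit): HEAD=work@E [main=A work=E]
After op 8 (checkout): HEAD=main@A [main=A work=E]

Answer: A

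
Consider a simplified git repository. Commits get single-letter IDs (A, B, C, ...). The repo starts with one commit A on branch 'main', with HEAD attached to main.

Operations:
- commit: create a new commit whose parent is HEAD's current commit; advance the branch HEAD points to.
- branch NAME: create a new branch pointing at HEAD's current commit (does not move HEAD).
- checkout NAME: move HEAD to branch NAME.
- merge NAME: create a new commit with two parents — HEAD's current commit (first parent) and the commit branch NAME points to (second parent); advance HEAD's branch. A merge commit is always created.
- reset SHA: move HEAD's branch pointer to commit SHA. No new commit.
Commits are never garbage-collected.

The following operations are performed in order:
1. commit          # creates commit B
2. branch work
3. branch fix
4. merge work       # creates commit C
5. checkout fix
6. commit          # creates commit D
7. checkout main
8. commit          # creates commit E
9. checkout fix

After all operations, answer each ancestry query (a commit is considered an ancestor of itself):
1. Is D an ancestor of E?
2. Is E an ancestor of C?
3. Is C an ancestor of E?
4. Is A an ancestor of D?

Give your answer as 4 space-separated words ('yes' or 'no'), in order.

After op 1 (commit): HEAD=main@B [main=B]
After op 2 (branch): HEAD=main@B [main=B work=B]
After op 3 (branch): HEAD=main@B [fix=B main=B work=B]
After op 4 (merge): HEAD=main@C [fix=B main=C work=B]
After op 5 (checkout): HEAD=fix@B [fix=B main=C work=B]
After op 6 (commit): HEAD=fix@D [fix=D main=C work=B]
After op 7 (checkout): HEAD=main@C [fix=D main=C work=B]
After op 8 (commit): HEAD=main@E [fix=D main=E work=B]
After op 9 (checkout): HEAD=fix@D [fix=D main=E work=B]
ancestors(E) = {A,B,C,E}; D in? no
ancestors(C) = {A,B,C}; E in? no
ancestors(E) = {A,B,C,E}; C in? yes
ancestors(D) = {A,B,D}; A in? yes

Answer: no no yes yes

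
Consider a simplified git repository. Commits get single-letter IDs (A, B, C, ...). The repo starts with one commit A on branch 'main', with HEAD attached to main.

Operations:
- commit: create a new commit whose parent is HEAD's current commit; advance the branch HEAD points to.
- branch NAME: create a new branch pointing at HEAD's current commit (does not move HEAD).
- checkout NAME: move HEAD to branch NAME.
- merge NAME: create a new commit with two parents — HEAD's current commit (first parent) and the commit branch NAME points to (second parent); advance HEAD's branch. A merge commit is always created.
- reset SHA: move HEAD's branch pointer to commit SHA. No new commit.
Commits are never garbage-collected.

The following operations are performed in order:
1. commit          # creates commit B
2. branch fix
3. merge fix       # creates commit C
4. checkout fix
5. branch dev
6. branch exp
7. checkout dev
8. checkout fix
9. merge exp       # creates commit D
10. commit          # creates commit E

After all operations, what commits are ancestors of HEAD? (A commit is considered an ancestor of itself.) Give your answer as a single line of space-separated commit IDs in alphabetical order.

Answer: A B D E

Derivation:
After op 1 (commit): HEAD=main@B [main=B]
After op 2 (branch): HEAD=main@B [fix=B main=B]
After op 3 (merge): HEAD=main@C [fix=B main=C]
After op 4 (checkout): HEAD=fix@B [fix=B main=C]
After op 5 (branch): HEAD=fix@B [dev=B fix=B main=C]
After op 6 (branch): HEAD=fix@B [dev=B exp=B fix=B main=C]
After op 7 (checkout): HEAD=dev@B [dev=B exp=B fix=B main=C]
After op 8 (checkout): HEAD=fix@B [dev=B exp=B fix=B main=C]
After op 9 (merge): HEAD=fix@D [dev=B exp=B fix=D main=C]
After op 10 (commit): HEAD=fix@E [dev=B exp=B fix=E main=C]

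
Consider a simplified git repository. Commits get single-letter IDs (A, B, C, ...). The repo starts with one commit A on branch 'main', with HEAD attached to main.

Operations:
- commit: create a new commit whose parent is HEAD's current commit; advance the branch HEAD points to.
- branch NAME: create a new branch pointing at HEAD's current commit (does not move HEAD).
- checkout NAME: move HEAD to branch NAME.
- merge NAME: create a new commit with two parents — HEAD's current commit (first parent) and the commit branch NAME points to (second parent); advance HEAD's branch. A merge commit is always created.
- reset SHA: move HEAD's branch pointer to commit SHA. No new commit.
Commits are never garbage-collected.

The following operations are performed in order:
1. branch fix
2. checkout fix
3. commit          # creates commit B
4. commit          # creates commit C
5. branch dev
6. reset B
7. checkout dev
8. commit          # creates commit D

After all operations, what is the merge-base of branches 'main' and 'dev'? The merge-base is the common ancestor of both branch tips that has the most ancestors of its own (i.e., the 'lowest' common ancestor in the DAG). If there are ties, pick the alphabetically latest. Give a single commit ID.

After op 1 (branch): HEAD=main@A [fix=A main=A]
After op 2 (checkout): HEAD=fix@A [fix=A main=A]
After op 3 (commit): HEAD=fix@B [fix=B main=A]
After op 4 (commit): HEAD=fix@C [fix=C main=A]
After op 5 (branch): HEAD=fix@C [dev=C fix=C main=A]
After op 6 (reset): HEAD=fix@B [dev=C fix=B main=A]
After op 7 (checkout): HEAD=dev@C [dev=C fix=B main=A]
After op 8 (commit): HEAD=dev@D [dev=D fix=B main=A]
ancestors(main=A): ['A']
ancestors(dev=D): ['A', 'B', 'C', 'D']
common: ['A']

Answer: A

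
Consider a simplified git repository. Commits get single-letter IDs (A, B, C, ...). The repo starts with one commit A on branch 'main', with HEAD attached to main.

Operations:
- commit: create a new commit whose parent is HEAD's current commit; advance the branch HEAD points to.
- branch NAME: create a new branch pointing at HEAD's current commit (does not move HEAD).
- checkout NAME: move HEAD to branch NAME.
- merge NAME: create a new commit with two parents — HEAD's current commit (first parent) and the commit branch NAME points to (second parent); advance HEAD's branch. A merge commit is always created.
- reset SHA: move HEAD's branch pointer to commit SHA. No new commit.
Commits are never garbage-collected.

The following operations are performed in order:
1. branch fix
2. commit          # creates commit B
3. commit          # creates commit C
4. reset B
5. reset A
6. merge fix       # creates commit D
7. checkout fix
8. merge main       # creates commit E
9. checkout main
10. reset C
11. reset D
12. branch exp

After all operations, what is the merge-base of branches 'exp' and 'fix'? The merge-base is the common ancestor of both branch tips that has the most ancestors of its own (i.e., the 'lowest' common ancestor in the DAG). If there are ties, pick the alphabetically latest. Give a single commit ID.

Answer: D

Derivation:
After op 1 (branch): HEAD=main@A [fix=A main=A]
After op 2 (commit): HEAD=main@B [fix=A main=B]
After op 3 (commit): HEAD=main@C [fix=A main=C]
After op 4 (reset): HEAD=main@B [fix=A main=B]
After op 5 (reset): HEAD=main@A [fix=A main=A]
After op 6 (merge): HEAD=main@D [fix=A main=D]
After op 7 (checkout): HEAD=fix@A [fix=A main=D]
After op 8 (merge): HEAD=fix@E [fix=E main=D]
After op 9 (checkout): HEAD=main@D [fix=E main=D]
After op 10 (reset): HEAD=main@C [fix=E main=C]
After op 11 (reset): HEAD=main@D [fix=E main=D]
After op 12 (branch): HEAD=main@D [exp=D fix=E main=D]
ancestors(exp=D): ['A', 'D']
ancestors(fix=E): ['A', 'D', 'E']
common: ['A', 'D']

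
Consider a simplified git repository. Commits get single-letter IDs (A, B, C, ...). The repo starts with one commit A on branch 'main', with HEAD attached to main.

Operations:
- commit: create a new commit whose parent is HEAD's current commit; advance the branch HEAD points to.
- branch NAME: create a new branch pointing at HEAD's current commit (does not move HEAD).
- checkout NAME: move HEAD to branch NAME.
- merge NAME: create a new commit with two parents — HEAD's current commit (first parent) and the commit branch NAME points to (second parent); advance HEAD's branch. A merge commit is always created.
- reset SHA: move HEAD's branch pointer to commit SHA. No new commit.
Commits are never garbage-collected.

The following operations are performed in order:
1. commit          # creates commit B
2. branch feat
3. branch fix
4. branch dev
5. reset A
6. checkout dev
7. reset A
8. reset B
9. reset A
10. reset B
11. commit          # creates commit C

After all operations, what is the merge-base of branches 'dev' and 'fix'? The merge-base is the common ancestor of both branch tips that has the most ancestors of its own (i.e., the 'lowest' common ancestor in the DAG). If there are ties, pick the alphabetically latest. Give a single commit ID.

After op 1 (commit): HEAD=main@B [main=B]
After op 2 (branch): HEAD=main@B [feat=B main=B]
After op 3 (branch): HEAD=main@B [feat=B fix=B main=B]
After op 4 (branch): HEAD=main@B [dev=B feat=B fix=B main=B]
After op 5 (reset): HEAD=main@A [dev=B feat=B fix=B main=A]
After op 6 (checkout): HEAD=dev@B [dev=B feat=B fix=B main=A]
After op 7 (reset): HEAD=dev@A [dev=A feat=B fix=B main=A]
After op 8 (reset): HEAD=dev@B [dev=B feat=B fix=B main=A]
After op 9 (reset): HEAD=dev@A [dev=A feat=B fix=B main=A]
After op 10 (reset): HEAD=dev@B [dev=B feat=B fix=B main=A]
After op 11 (commit): HEAD=dev@C [dev=C feat=B fix=B main=A]
ancestors(dev=C): ['A', 'B', 'C']
ancestors(fix=B): ['A', 'B']
common: ['A', 'B']

Answer: B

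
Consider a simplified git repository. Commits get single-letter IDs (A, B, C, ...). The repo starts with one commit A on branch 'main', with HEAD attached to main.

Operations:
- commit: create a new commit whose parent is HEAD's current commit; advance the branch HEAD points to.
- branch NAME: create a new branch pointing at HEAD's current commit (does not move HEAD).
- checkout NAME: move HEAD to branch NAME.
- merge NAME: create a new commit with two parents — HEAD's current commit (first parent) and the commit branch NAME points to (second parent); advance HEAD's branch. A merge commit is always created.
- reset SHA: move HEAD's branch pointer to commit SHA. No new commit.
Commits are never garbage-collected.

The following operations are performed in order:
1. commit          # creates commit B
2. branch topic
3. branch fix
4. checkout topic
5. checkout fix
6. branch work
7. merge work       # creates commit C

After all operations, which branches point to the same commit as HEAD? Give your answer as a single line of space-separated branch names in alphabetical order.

After op 1 (commit): HEAD=main@B [main=B]
After op 2 (branch): HEAD=main@B [main=B topic=B]
After op 3 (branch): HEAD=main@B [fix=B main=B topic=B]
After op 4 (checkout): HEAD=topic@B [fix=B main=B topic=B]
After op 5 (checkout): HEAD=fix@B [fix=B main=B topic=B]
After op 6 (branch): HEAD=fix@B [fix=B main=B topic=B work=B]
After op 7 (merge): HEAD=fix@C [fix=C main=B topic=B work=B]

Answer: fix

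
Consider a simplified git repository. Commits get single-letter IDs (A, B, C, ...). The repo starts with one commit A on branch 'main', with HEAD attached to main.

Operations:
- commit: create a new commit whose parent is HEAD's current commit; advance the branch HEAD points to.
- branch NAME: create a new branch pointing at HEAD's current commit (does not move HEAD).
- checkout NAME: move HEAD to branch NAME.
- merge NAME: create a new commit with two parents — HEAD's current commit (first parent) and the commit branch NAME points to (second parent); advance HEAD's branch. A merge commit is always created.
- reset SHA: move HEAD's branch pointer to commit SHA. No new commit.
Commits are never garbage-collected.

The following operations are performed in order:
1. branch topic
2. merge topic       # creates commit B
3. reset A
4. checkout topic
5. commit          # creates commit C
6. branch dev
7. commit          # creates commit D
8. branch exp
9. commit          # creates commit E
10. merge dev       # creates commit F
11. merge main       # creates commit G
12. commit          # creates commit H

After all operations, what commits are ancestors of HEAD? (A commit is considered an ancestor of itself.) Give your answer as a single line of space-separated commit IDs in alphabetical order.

After op 1 (branch): HEAD=main@A [main=A topic=A]
After op 2 (merge): HEAD=main@B [main=B topic=A]
After op 3 (reset): HEAD=main@A [main=A topic=A]
After op 4 (checkout): HEAD=topic@A [main=A topic=A]
After op 5 (commit): HEAD=topic@C [main=A topic=C]
After op 6 (branch): HEAD=topic@C [dev=C main=A topic=C]
After op 7 (commit): HEAD=topic@D [dev=C main=A topic=D]
After op 8 (branch): HEAD=topic@D [dev=C exp=D main=A topic=D]
After op 9 (commit): HEAD=topic@E [dev=C exp=D main=A topic=E]
After op 10 (merge): HEAD=topic@F [dev=C exp=D main=A topic=F]
After op 11 (merge): HEAD=topic@G [dev=C exp=D main=A topic=G]
After op 12 (commit): HEAD=topic@H [dev=C exp=D main=A topic=H]

Answer: A C D E F G H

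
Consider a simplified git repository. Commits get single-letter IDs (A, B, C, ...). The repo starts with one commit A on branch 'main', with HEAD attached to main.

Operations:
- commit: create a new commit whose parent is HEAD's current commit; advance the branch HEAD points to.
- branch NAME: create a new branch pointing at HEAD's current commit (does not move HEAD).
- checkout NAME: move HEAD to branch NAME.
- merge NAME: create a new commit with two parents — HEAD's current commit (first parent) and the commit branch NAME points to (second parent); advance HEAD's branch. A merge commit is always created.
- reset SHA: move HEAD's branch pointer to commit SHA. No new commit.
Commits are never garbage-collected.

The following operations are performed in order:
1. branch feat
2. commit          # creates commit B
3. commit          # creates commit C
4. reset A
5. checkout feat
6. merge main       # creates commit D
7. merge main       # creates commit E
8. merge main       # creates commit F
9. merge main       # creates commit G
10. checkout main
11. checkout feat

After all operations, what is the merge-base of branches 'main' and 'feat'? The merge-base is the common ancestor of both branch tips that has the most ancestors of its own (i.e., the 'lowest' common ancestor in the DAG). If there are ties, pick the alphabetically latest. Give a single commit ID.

After op 1 (branch): HEAD=main@A [feat=A main=A]
After op 2 (commit): HEAD=main@B [feat=A main=B]
After op 3 (commit): HEAD=main@C [feat=A main=C]
After op 4 (reset): HEAD=main@A [feat=A main=A]
After op 5 (checkout): HEAD=feat@A [feat=A main=A]
After op 6 (merge): HEAD=feat@D [feat=D main=A]
After op 7 (merge): HEAD=feat@E [feat=E main=A]
After op 8 (merge): HEAD=feat@F [feat=F main=A]
After op 9 (merge): HEAD=feat@G [feat=G main=A]
After op 10 (checkout): HEAD=main@A [feat=G main=A]
After op 11 (checkout): HEAD=feat@G [feat=G main=A]
ancestors(main=A): ['A']
ancestors(feat=G): ['A', 'D', 'E', 'F', 'G']
common: ['A']

Answer: A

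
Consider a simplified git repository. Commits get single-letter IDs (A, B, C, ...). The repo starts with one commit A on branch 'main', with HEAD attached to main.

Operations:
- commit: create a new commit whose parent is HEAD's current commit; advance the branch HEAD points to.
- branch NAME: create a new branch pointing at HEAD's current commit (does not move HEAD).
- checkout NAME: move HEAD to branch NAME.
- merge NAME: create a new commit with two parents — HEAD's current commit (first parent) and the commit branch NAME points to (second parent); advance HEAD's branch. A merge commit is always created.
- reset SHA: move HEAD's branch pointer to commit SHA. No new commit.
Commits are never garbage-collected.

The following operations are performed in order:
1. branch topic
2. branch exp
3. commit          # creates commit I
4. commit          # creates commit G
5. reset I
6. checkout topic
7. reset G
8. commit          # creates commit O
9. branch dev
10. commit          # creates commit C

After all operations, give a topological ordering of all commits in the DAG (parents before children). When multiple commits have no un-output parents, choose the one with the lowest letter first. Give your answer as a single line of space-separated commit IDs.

After op 1 (branch): HEAD=main@A [main=A topic=A]
After op 2 (branch): HEAD=main@A [exp=A main=A topic=A]
After op 3 (commit): HEAD=main@I [exp=A main=I topic=A]
After op 4 (commit): HEAD=main@G [exp=A main=G topic=A]
After op 5 (reset): HEAD=main@I [exp=A main=I topic=A]
After op 6 (checkout): HEAD=topic@A [exp=A main=I topic=A]
After op 7 (reset): HEAD=topic@G [exp=A main=I topic=G]
After op 8 (commit): HEAD=topic@O [exp=A main=I topic=O]
After op 9 (branch): HEAD=topic@O [dev=O exp=A main=I topic=O]
After op 10 (commit): HEAD=topic@C [dev=O exp=A main=I topic=C]
commit A: parents=[]
commit C: parents=['O']
commit G: parents=['I']
commit I: parents=['A']
commit O: parents=['G']

Answer: A I G O C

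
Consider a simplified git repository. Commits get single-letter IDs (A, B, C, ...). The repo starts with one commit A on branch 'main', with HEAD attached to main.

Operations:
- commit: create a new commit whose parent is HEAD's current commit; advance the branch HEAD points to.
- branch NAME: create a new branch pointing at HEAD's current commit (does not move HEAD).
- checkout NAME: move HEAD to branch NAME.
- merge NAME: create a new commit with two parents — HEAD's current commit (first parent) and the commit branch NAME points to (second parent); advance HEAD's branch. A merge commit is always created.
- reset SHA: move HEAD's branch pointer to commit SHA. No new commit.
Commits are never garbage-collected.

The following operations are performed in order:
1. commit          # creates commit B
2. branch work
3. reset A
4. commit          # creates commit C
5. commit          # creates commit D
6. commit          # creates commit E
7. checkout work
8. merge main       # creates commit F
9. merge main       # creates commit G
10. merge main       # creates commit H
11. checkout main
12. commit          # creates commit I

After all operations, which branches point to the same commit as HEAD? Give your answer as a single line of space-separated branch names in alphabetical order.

After op 1 (commit): HEAD=main@B [main=B]
After op 2 (branch): HEAD=main@B [main=B work=B]
After op 3 (reset): HEAD=main@A [main=A work=B]
After op 4 (commit): HEAD=main@C [main=C work=B]
After op 5 (commit): HEAD=main@D [main=D work=B]
After op 6 (commit): HEAD=main@E [main=E work=B]
After op 7 (checkout): HEAD=work@B [main=E work=B]
After op 8 (merge): HEAD=work@F [main=E work=F]
After op 9 (merge): HEAD=work@G [main=E work=G]
After op 10 (merge): HEAD=work@H [main=E work=H]
After op 11 (checkout): HEAD=main@E [main=E work=H]
After op 12 (commit): HEAD=main@I [main=I work=H]

Answer: main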